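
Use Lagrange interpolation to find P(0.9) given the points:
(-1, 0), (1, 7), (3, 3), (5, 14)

Lagrange interpolation formula:
P(x) = Σ yᵢ × Lᵢ(x)
where Lᵢ(x) = Π_{j≠i} (x - xⱼ)/(xᵢ - xⱼ)

L_0(0.9) = (0.9 - 1)/(-1 - 1) × (0.9 - 3)/(-1 - 3) × (0.9 - 5)/(-1 - 5) = 0.017937
L_1(0.9) = (0.9 - (-1))/(1 - (-1)) × (0.9 - 3)/(1 - 3) × (0.9 - 5)/(1 - 5) = 1.022437
L_2(0.9) = (0.9 - (-1))/(3 - (-1)) × (0.9 - 1)/(3 - 1) × (0.9 - 5)/(3 - 5) = -0.048687
L_3(0.9) = (0.9 - (-1))/(5 - (-1)) × (0.9 - 1)/(5 - 1) × (0.9 - 3)/(5 - 3) = 0.008312

P(0.9) = 0×L_0(0.9) + 7×L_1(0.9) + 3×L_2(0.9) + 14×L_3(0.9)
P(0.9) = 7.127375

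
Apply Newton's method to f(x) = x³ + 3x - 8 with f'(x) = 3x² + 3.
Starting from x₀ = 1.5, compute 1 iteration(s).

f(x) = x³ + 3x - 8
f'(x) = 3x² + 3
x₀ = 1.5

Newton-Raphson formula: x_{n+1} = x_n - f(x_n)/f'(x_n)

Iteration 1:
  f(1.500000) = -0.125000
  f'(1.500000) = 9.750000
  x_1 = 1.500000 - (-0.125000)/9.750000 = 1.512821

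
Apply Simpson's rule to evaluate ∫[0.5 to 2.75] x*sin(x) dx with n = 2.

f(x) = x*sin(x)
a = 0.5, b = 2.75, n = 2
h = (b - a)/n = 1.125000

Simpson's rule: (h/3)[f(x₀) + 4f(x₁) + 2f(x₂) + ... + f(xₙ)]

x_0 = 0.5000, f(x_0) = 0.239713, coefficient = 1
x_1 = 1.6250, f(x_1) = 1.622613, coefficient = 4
x_2 = 2.7500, f(x_2) = 1.049568, coefficient = 1

I ≈ (1.125000/3) × 7.779734 = 2.917400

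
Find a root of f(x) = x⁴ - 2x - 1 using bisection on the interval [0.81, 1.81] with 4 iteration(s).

f(x) = x⁴ - 2x - 1
Initial interval: [0.81, 1.81]

Iteration 1:
  c_1 = (0.810000 + 1.810000)/2 = 1.310000
  f(c_1) = f(1.310000) = -0.675001
  f(a) × f(c) ≥ 0, new interval: [1.310000, 1.810000]
Iteration 2:
  c_2 = (1.310000 + 1.810000)/2 = 1.560000
  f(c_2) = f(1.560000) = 1.802409
  f(a) × f(c) < 0, new interval: [1.310000, 1.560000]
Iteration 3:
  c_3 = (1.310000 + 1.560000)/2 = 1.435000
  f(c_3) = f(1.435000) = 0.370408
  f(a) × f(c) < 0, new interval: [1.310000, 1.435000]
Iteration 4:
  c_4 = (1.310000 + 1.435000)/2 = 1.372500
  f(c_4) = f(1.372500) = -0.196462
  f(a) × f(c) ≥ 0, new interval: [1.372500, 1.435000]

After 4 iteration(s), the approximation is c_4 = 1.372500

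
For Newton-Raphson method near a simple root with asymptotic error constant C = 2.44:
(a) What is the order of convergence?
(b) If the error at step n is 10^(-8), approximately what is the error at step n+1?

(a) Newton-Raphson has quadratic (order 2) convergence near simple roots.
    This means |e_{n+1}| ≈ C|e_n|².

(b) With |e_n| = 10^(-8) and C = 2.44:
    |e_{n+1}| ≈ 2.44 × (10^(-8))² = 2.44 × 10^(-16)

(a) 2 (quadratic); (b) |e_{n+1}| ≈ 2.440e-16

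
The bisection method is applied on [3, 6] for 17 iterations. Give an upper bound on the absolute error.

Bisection error bound: |error| ≤ (b-a)/2^n
|error| ≤ (6 - 3)/2^17 = 3/2^17
|error| ≤ 0.0000228882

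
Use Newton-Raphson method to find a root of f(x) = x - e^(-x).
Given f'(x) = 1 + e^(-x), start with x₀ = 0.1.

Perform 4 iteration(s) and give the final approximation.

f(x) = x - e^(-x)
f'(x) = 1 + e^(-x)
x₀ = 0.1

Newton-Raphson formula: x_{n+1} = x_n - f(x_n)/f'(x_n)

Iteration 1:
  f(0.100000) = -0.804837
  f'(0.100000) = 1.904837
  x_1 = 0.100000 - (-0.804837)/1.904837 = 0.522523
Iteration 2:
  f(0.522523) = -0.070500
  f'(0.522523) = 1.593023
  x_2 = 0.522523 - (-0.070500)/1.593023 = 0.566778
Iteration 3:
  f(0.566778) = -0.000572
  f'(0.566778) = 1.567350
  x_3 = 0.566778 - (-0.000572)/1.567350 = 0.567143
Iteration 4:
  f(0.567143) = 0.000000
  f'(0.567143) = 1.567143
  x_4 = 0.567143 - 0.000000/1.567143 = 0.567143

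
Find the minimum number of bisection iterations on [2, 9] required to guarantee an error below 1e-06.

We need (b-a)/2^n ≤ 1e-06
(9 - 2)/2^n ≤ 1e-06
7/2^n ≤ 1e-06
2^n ≥ 7000000
n ≥ log₂(7000000) = 22.74
n ≥ 23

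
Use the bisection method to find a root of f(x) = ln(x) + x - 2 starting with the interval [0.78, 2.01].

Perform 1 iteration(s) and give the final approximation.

f(x) = ln(x) + x - 2
Initial interval: [0.78, 2.01]

Iteration 1:
  c_1 = (0.780000 + 2.010000)/2 = 1.395000
  f(c_1) = f(1.395000) = -0.272106
  f(a) × f(c) ≥ 0, new interval: [1.395000, 2.010000]

After 1 iteration(s), the approximation is c_1 = 1.395000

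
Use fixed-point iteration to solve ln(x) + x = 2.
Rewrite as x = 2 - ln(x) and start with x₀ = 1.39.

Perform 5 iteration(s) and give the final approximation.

Equation: ln(x) + x = 2
Fixed-point form: x = 2 - ln(x)
x₀ = 1.39

x_1 = g(1.390000) = 1.670696
x_2 = g(1.670696) = 1.486760
x_3 = g(1.486760) = 1.603401
x_4 = g(1.603401) = 1.527873
x_5 = g(1.527873) = 1.576123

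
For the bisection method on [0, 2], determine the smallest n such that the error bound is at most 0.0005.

We need (b-a)/2^n ≤ 0.0005
(2 - 0)/2^n ≤ 0.0005
2/2^n ≤ 0.0005
2^n ≥ 4000
n ≥ log₂(4000) = 11.97
n ≥ 12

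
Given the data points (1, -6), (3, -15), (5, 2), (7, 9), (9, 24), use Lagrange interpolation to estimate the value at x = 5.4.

Lagrange interpolation formula:
P(x) = Σ yᵢ × Lᵢ(x)
where Lᵢ(x) = Π_{j≠i} (x - xⱼ)/(xᵢ - xⱼ)

L_0(5.4) = (5.4 - 3)/(1 - 3) × (5.4 - 5)/(1 - 5) × (5.4 - 7)/(1 - 7) × (5.4 - 9)/(1 - 9) = 0.014400
L_1(5.4) = (5.4 - 1)/(3 - 1) × (5.4 - 5)/(3 - 5) × (5.4 - 7)/(3 - 7) × (5.4 - 9)/(3 - 9) = -0.105600
L_2(5.4) = (5.4 - 1)/(5 - 1) × (5.4 - 3)/(5 - 3) × (5.4 - 7)/(5 - 7) × (5.4 - 9)/(5 - 9) = 0.950400
L_3(5.4) = (5.4 - 1)/(7 - 1) × (5.4 - 3)/(7 - 3) × (5.4 - 5)/(7 - 5) × (5.4 - 9)/(7 - 9) = 0.158400
L_4(5.4) = (5.4 - 1)/(9 - 1) × (5.4 - 3)/(9 - 3) × (5.4 - 5)/(9 - 5) × (5.4 - 7)/(9 - 7) = -0.017600

P(5.4) = (-6)×L_0(5.4) + (-15)×L_1(5.4) + 2×L_2(5.4) + 9×L_3(5.4) + 24×L_4(5.4)
P(5.4) = 4.401600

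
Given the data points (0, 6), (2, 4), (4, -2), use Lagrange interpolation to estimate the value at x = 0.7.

Lagrange interpolation formula:
P(x) = Σ yᵢ × Lᵢ(x)
where Lᵢ(x) = Π_{j≠i} (x - xⱼ)/(xᵢ - xⱼ)

L_0(0.7) = (0.7 - 2)/(0 - 2) × (0.7 - 4)/(0 - 4) = 0.536250
L_1(0.7) = (0.7 - 0)/(2 - 0) × (0.7 - 4)/(2 - 4) = 0.577500
L_2(0.7) = (0.7 - 0)/(4 - 0) × (0.7 - 2)/(4 - 2) = -0.113750

P(0.7) = 6×L_0(0.7) + 4×L_1(0.7) + (-2)×L_2(0.7)
P(0.7) = 5.755000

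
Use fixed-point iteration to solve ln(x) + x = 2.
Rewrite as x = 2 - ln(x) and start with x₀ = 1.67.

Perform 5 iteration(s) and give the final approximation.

Equation: ln(x) + x = 2
Fixed-point form: x = 2 - ln(x)
x₀ = 1.67

x_1 = g(1.670000) = 1.487176
x_2 = g(1.487176) = 1.603121
x_3 = g(1.603121) = 1.528048
x_4 = g(1.528048) = 1.576009
x_5 = g(1.576009) = 1.545104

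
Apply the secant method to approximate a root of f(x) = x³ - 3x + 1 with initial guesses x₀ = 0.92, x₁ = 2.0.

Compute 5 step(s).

f(x) = x³ - 3x + 1
x₀ = 0.92, x₁ = 2.0

Secant formula: x_{n+1} = x_n - f(x_n)(x_n - x_{n-1})/(f(x_n) - f(x_{n-1}))

Iteration 1:
  f(0.920000) = -0.981312
  f(2.000000) = 3.000000
  x_2 = 2.000000 - 3.000000×(2.000000 - 0.920000)/(3.000000 - (-0.981312))
       = 1.186198
Iteration 2:
  f(2.000000) = 3.000000
  f(1.186198) = -0.889536
  x_3 = 1.186198 - (-0.889536)×(1.186198 - 2.000000)/(-0.889536 - 3.000000)
       = 1.372314
Iteration 3:
  f(1.186198) = -0.889536
  f(1.372314) = -0.532537
  x_4 = 1.372314 - (-0.532537)×(1.372314 - 1.186198)/(-0.532537 - (-0.889536))
       = 1.649945
Iteration 4:
  f(1.372314) = -0.532537
  f(1.649945) = 0.541841
  x_5 = 1.649945 - 0.541841×(1.649945 - 1.372314)/(0.541841 - (-0.532537))
       = 1.509927
Iteration 5:
  f(1.649945) = 0.541841
  f(1.509927) = -0.087327
  x_6 = 1.509927 - (-0.087327)×(1.509927 - 1.649945)/(-0.087327 - 0.541841)
       = 1.529362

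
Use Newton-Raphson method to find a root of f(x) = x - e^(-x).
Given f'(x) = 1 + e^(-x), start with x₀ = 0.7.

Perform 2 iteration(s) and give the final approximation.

f(x) = x - e^(-x)
f'(x) = 1 + e^(-x)
x₀ = 0.7

Newton-Raphson formula: x_{n+1} = x_n - f(x_n)/f'(x_n)

Iteration 1:
  f(0.700000) = 0.203415
  f'(0.700000) = 1.496585
  x_1 = 0.700000 - 0.203415/1.496585 = 0.564081
Iteration 2:
  f(0.564081) = -0.004802
  f'(0.564081) = 1.568883
  x_2 = 0.564081 - (-0.004802)/1.568883 = 0.567142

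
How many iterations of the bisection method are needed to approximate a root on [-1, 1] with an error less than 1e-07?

We need (b-a)/2^n ≤ 1e-07
(1 - (-1))/2^n ≤ 1e-07
2/2^n ≤ 1e-07
2^n ≥ 20000000
n ≥ log₂(20000000) = 24.25
n ≥ 25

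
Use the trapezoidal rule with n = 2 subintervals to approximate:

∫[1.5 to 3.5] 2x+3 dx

f(x) = 2x+3
a = 1.5, b = 3.5, n = 2
h = (b - a)/n = 1.000000

Trapezoidal rule: (h/2)[f(x₀) + 2f(x₁) + 2f(x₂) + ... + f(xₙ)]

x_0 = 1.5000, f(x_0) = 6.000000, coefficient = 1
x_1 = 2.5000, f(x_1) = 8.000000, coefficient = 2
x_2 = 3.5000, f(x_2) = 10.000000, coefficient = 1

I ≈ (1.000000/2) × 32.000000 = 16.000000
Exact value: 16.000000
Error: 0.000000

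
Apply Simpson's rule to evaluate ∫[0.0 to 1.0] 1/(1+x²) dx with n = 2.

f(x) = 1/(1+x²)
a = 0.0, b = 1.0, n = 2
h = (b - a)/n = 0.500000

Simpson's rule: (h/3)[f(x₀) + 4f(x₁) + 2f(x₂) + ... + f(xₙ)]

x_0 = 0.0000, f(x_0) = 1.000000, coefficient = 1
x_1 = 0.5000, f(x_1) = 0.800000, coefficient = 4
x_2 = 1.0000, f(x_2) = 0.500000, coefficient = 1

I ≈ (0.500000/3) × 4.700000 = 0.783333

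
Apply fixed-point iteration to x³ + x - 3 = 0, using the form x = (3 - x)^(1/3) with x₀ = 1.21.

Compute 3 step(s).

Equation: x³ + x - 3 = 0
Fixed-point form: x = (3 - x)^(1/3)
x₀ = 1.21

x_1 = g(1.210000) = 1.214184
x_2 = g(1.214184) = 1.213237
x_3 = g(1.213237) = 1.213451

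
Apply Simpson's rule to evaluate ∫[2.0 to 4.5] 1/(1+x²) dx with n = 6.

f(x) = 1/(1+x²)
a = 2.0, b = 4.5, n = 6
h = (b - a)/n = 0.416667

Simpson's rule: (h/3)[f(x₀) + 4f(x₁) + 2f(x₂) + ... + f(xₙ)]

x_0 = 2.0000, f(x_0) = 0.200000, coefficient = 1
x_1 = 2.4167, f(x_1) = 0.146193, coefficient = 4
x_2 = 2.8333, f(x_2) = 0.110769, coefficient = 2
x_3 = 3.2500, f(x_3) = 0.086486, coefficient = 4
x_4 = 3.6667, f(x_4) = 0.069231, coefficient = 2
x_5 = 4.0833, f(x_5) = 0.056582, coefficient = 4
x_6 = 4.5000, f(x_6) = 0.047059, coefficient = 1

I ≈ (0.416667/3) × 1.764102 = 0.245014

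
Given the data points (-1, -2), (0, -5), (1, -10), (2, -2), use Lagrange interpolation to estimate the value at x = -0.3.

Lagrange interpolation formula:
P(x) = Σ yᵢ × Lᵢ(x)
where Lᵢ(x) = Π_{j≠i} (x - xⱼ)/(xᵢ - xⱼ)

L_0(-0.3) = (-0.3 - 0)/(-1 - 0) × (-0.3 - 1)/(-1 - 1) × (-0.3 - 2)/(-1 - 2) = 0.149500
L_1(-0.3) = (-0.3 - (-1))/(0 - (-1)) × (-0.3 - 1)/(0 - 1) × (-0.3 - 2)/(0 - 2) = 1.046500
L_2(-0.3) = (-0.3 - (-1))/(1 - (-1)) × (-0.3 - 0)/(1 - 0) × (-0.3 - 2)/(1 - 2) = -0.241500
L_3(-0.3) = (-0.3 - (-1))/(2 - (-1)) × (-0.3 - 0)/(2 - 0) × (-0.3 - 1)/(2 - 1) = 0.045500

P(-0.3) = (-2)×L_0(-0.3) + (-5)×L_1(-0.3) + (-10)×L_2(-0.3) + (-2)×L_3(-0.3)
P(-0.3) = -3.207500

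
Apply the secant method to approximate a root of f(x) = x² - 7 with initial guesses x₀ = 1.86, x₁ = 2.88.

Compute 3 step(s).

f(x) = x² - 7
x₀ = 1.86, x₁ = 2.88

Secant formula: x_{n+1} = x_n - f(x_n)(x_n - x_{n-1})/(f(x_n) - f(x_{n-1}))

Iteration 1:
  f(1.860000) = -3.540400
  f(2.880000) = 1.294400
  x_2 = 2.880000 - 1.294400×(2.880000 - 1.860000)/(1.294400 - (-3.540400))
       = 2.606920
Iteration 2:
  f(2.880000) = 1.294400
  f(2.606920) = -0.203969
  x_3 = 2.606920 - (-0.203969)×(2.606920 - 2.880000)/(-0.203969 - 1.294400)
       = 2.644094
Iteration 3:
  f(2.606920) = -0.203969
  f(2.644094) = -0.008770
  x_4 = 2.644094 - (-0.008770)×(2.644094 - 2.606920)/(-0.008770 - (-0.203969))
       = 2.645764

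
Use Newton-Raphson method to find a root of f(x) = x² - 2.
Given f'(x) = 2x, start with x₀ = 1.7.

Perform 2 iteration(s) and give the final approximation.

f(x) = x² - 2
f'(x) = 2x
x₀ = 1.7

Newton-Raphson formula: x_{n+1} = x_n - f(x_n)/f'(x_n)

Iteration 1:
  f(1.700000) = 0.890000
  f'(1.700000) = 3.400000
  x_1 = 1.700000 - 0.890000/3.400000 = 1.438235
Iteration 2:
  f(1.438235) = 0.068521
  f'(1.438235) = 2.876471
  x_2 = 1.438235 - 0.068521/2.876471 = 1.414414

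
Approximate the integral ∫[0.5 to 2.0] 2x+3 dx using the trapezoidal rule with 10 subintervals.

f(x) = 2x+3
a = 0.5, b = 2.0, n = 10
h = (b - a)/n = 0.150000

Trapezoidal rule: (h/2)[f(x₀) + 2f(x₁) + 2f(x₂) + ... + f(xₙ)]

x_0 = 0.5000, f(x_0) = 4.000000, coefficient = 1
x_1 = 0.6500, f(x_1) = 4.300000, coefficient = 2
x_2 = 0.8000, f(x_2) = 4.600000, coefficient = 2
x_3 = 0.9500, f(x_3) = 4.900000, coefficient = 2
x_4 = 1.1000, f(x_4) = 5.200000, coefficient = 2
x_5 = 1.2500, f(x_5) = 5.500000, coefficient = 2
x_6 = 1.4000, f(x_6) = 5.800000, coefficient = 2
x_7 = 1.5500, f(x_7) = 6.100000, coefficient = 2
x_8 = 1.7000, f(x_8) = 6.400000, coefficient = 2
x_9 = 1.8500, f(x_9) = 6.700000, coefficient = 2
x_10 = 2.0000, f(x_10) = 7.000000, coefficient = 1

I ≈ (0.150000/2) × 110.000000 = 8.250000
Exact value: 8.250000
Error: 0.000000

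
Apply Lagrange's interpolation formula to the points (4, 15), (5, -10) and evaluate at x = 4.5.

Lagrange interpolation formula:
P(x) = Σ yᵢ × Lᵢ(x)
where Lᵢ(x) = Π_{j≠i} (x - xⱼ)/(xᵢ - xⱼ)

L_0(4.5) = (4.5 - 5)/(4 - 5) = 0.500000
L_1(4.5) = (4.5 - 4)/(5 - 4) = 0.500000

P(4.5) = 15×L_0(4.5) + (-10)×L_1(4.5)
P(4.5) = 2.500000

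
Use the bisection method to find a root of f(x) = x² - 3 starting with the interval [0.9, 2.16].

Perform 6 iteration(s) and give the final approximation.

f(x) = x² - 3
Initial interval: [0.9, 2.16]

Iteration 1:
  c_1 = (0.900000 + 2.160000)/2 = 1.530000
  f(c_1) = f(1.530000) = -0.659100
  f(a) × f(c) ≥ 0, new interval: [1.530000, 2.160000]
Iteration 2:
  c_2 = (1.530000 + 2.160000)/2 = 1.845000
  f(c_2) = f(1.845000) = 0.404025
  f(a) × f(c) < 0, new interval: [1.530000, 1.845000]
Iteration 3:
  c_3 = (1.530000 + 1.845000)/2 = 1.687500
  f(c_3) = f(1.687500) = -0.152344
  f(a) × f(c) ≥ 0, new interval: [1.687500, 1.845000]
Iteration 4:
  c_4 = (1.687500 + 1.845000)/2 = 1.766250
  f(c_4) = f(1.766250) = 0.119639
  f(a) × f(c) < 0, new interval: [1.687500, 1.766250]
Iteration 5:
  c_5 = (1.687500 + 1.766250)/2 = 1.726875
  f(c_5) = f(1.726875) = -0.017903
  f(a) × f(c) ≥ 0, new interval: [1.726875, 1.766250]
Iteration 6:
  c_6 = (1.726875 + 1.766250)/2 = 1.746563
  f(c_6) = f(1.746563) = 0.050481
  f(a) × f(c) < 0, new interval: [1.726875, 1.746563]

After 6 iteration(s), the approximation is c_6 = 1.746563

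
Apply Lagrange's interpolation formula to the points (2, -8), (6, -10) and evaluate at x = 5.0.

Lagrange interpolation formula:
P(x) = Σ yᵢ × Lᵢ(x)
where Lᵢ(x) = Π_{j≠i} (x - xⱼ)/(xᵢ - xⱼ)

L_0(5.0) = (5.0 - 6)/(2 - 6) = 0.250000
L_1(5.0) = (5.0 - 2)/(6 - 2) = 0.750000

P(5.0) = (-8)×L_0(5.0) + (-10)×L_1(5.0)
P(5.0) = -9.500000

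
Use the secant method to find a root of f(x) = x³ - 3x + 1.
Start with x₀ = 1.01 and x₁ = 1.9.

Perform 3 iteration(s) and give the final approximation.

f(x) = x³ - 3x + 1
x₀ = 1.01, x₁ = 1.9

Secant formula: x_{n+1} = x_n - f(x_n)(x_n - x_{n-1})/(f(x_n) - f(x_{n-1}))

Iteration 1:
  f(1.010000) = -0.999699
  f(1.900000) = 2.159000
  x_2 = 1.900000 - 2.159000×(1.900000 - 1.010000)/(2.159000 - (-0.999699))
       = 1.291677
Iteration 2:
  f(1.900000) = 2.159000
  f(1.291677) = -0.719959
  x_3 = 1.291677 - (-0.719959)×(1.291677 - 1.900000)/(-0.719959 - 2.159000)
       = 1.443804
Iteration 3:
  f(1.291677) = -0.719959
  f(1.443804) = -0.321702
  x_4 = 1.443804 - (-0.321702)×(1.443804 - 1.291677)/(-0.321702 - (-0.719959))
       = 1.566688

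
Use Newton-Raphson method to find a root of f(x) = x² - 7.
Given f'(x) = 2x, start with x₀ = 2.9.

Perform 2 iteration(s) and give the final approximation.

f(x) = x² - 7
f'(x) = 2x
x₀ = 2.9

Newton-Raphson formula: x_{n+1} = x_n - f(x_n)/f'(x_n)

Iteration 1:
  f(2.900000) = 1.410000
  f'(2.900000) = 5.800000
  x_1 = 2.900000 - 1.410000/5.800000 = 2.656897
Iteration 2:
  f(2.656897) = 0.059099
  f'(2.656897) = 5.313793
  x_2 = 2.656897 - 0.059099/5.313793 = 2.645775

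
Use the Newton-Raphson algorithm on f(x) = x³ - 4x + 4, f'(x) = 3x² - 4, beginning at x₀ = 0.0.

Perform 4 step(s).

f(x) = x³ - 4x + 4
f'(x) = 3x² - 4
x₀ = 0.0

Newton-Raphson formula: x_{n+1} = x_n - f(x_n)/f'(x_n)

Iteration 1:
  f(0.000000) = 4.000000
  f'(0.000000) = -4.000000
  x_1 = 0.000000 - 4.000000/(-4.000000) = 1.000000
Iteration 2:
  f(1.000000) = 1.000000
  f'(1.000000) = -1.000000
  x_2 = 1.000000 - 1.000000/(-1.000000) = 2.000000
Iteration 3:
  f(2.000000) = 4.000000
  f'(2.000000) = 8.000000
  x_3 = 2.000000 - 4.000000/8.000000 = 1.500000
Iteration 4:
  f(1.500000) = 1.375000
  f'(1.500000) = 2.750000
  x_4 = 1.500000 - 1.375000/2.750000 = 1.000000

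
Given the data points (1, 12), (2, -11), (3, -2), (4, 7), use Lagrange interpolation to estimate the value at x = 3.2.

Lagrange interpolation formula:
P(x) = Σ yᵢ × Lᵢ(x)
where Lᵢ(x) = Π_{j≠i} (x - xⱼ)/(xᵢ - xⱼ)

L_0(3.2) = (3.2 - 2)/(1 - 2) × (3.2 - 3)/(1 - 3) × (3.2 - 4)/(1 - 4) = 0.032000
L_1(3.2) = (3.2 - 1)/(2 - 1) × (3.2 - 3)/(2 - 3) × (3.2 - 4)/(2 - 4) = -0.176000
L_2(3.2) = (3.2 - 1)/(3 - 1) × (3.2 - 2)/(3 - 2) × (3.2 - 4)/(3 - 4) = 1.056000
L_3(3.2) = (3.2 - 1)/(4 - 1) × (3.2 - 2)/(4 - 2) × (3.2 - 3)/(4 - 3) = 0.088000

P(3.2) = 12×L_0(3.2) + (-11)×L_1(3.2) + (-2)×L_2(3.2) + 7×L_3(3.2)
P(3.2) = 0.824000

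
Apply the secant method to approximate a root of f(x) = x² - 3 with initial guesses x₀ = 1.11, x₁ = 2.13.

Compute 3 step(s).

f(x) = x² - 3
x₀ = 1.11, x₁ = 2.13

Secant formula: x_{n+1} = x_n - f(x_n)(x_n - x_{n-1})/(f(x_n) - f(x_{n-1}))

Iteration 1:
  f(1.110000) = -1.767900
  f(2.130000) = 1.536900
  x_2 = 2.130000 - 1.536900×(2.130000 - 1.110000)/(1.536900 - (-1.767900))
       = 1.655648
Iteration 2:
  f(2.130000) = 1.536900
  f(1.655648) = -0.258829
  x_3 = 1.655648 - (-0.258829)×(1.655648 - 2.130000)/(-0.258829 - 1.536900)
       = 1.724019
Iteration 3:
  f(1.655648) = -0.258829
  f(1.724019) = -0.027757
  x_4 = 1.724019 - (-0.027757)×(1.724019 - 1.655648)/(-0.027757 - (-0.258829))
       = 1.732232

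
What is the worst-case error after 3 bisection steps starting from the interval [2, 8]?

Bisection error bound: |error| ≤ (b-a)/2^n
|error| ≤ (8 - 2)/2^3 = 6/2^3
|error| ≤ 0.7500000000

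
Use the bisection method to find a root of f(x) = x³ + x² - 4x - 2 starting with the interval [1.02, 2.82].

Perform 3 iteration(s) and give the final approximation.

f(x) = x³ + x² - 4x - 2
Initial interval: [1.02, 2.82]

Iteration 1:
  c_1 = (1.020000 + 2.820000)/2 = 1.920000
  f(c_1) = f(1.920000) = 1.084288
  f(a) × f(c) < 0, new interval: [1.020000, 1.920000]
Iteration 2:
  c_2 = (1.020000 + 1.920000)/2 = 1.470000
  f(c_2) = f(1.470000) = -2.542577
  f(a) × f(c) ≥ 0, new interval: [1.470000, 1.920000]
Iteration 3:
  c_3 = (1.470000 + 1.920000)/2 = 1.695000
  f(c_3) = f(1.695000) = -1.037198
  f(a) × f(c) ≥ 0, new interval: [1.695000, 1.920000]

After 3 iteration(s), the approximation is c_3 = 1.695000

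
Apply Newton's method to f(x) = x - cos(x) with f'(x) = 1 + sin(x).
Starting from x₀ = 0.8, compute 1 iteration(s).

f(x) = x - cos(x)
f'(x) = 1 + sin(x)
x₀ = 0.8

Newton-Raphson formula: x_{n+1} = x_n - f(x_n)/f'(x_n)

Iteration 1:
  f(0.800000) = 0.103293
  f'(0.800000) = 1.717356
  x_1 = 0.800000 - 0.103293/1.717356 = 0.739853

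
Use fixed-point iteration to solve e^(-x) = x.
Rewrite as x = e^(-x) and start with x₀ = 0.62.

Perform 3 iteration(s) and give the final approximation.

Equation: e^(-x) = x
Fixed-point form: x = e^(-x)
x₀ = 0.62

x_1 = g(0.620000) = 0.537944
x_2 = g(0.537944) = 0.583947
x_3 = g(0.583947) = 0.557693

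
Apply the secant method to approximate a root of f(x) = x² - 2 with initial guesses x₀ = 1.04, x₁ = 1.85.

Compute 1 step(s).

f(x) = x² - 2
x₀ = 1.04, x₁ = 1.85

Secant formula: x_{n+1} = x_n - f(x_n)(x_n - x_{n-1})/(f(x_n) - f(x_{n-1}))

Iteration 1:
  f(1.040000) = -0.918400
  f(1.850000) = 1.422500
  x_2 = 1.850000 - 1.422500×(1.850000 - 1.040000)/(1.422500 - (-0.918400))
       = 1.357785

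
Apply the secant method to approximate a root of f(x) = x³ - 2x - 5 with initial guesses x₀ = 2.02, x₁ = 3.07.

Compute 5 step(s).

f(x) = x³ - 2x - 5
x₀ = 2.02, x₁ = 3.07

Secant formula: x_{n+1} = x_n - f(x_n)(x_n - x_{n-1})/(f(x_n) - f(x_{n-1}))

Iteration 1:
  f(2.020000) = -0.797592
  f(3.070000) = 17.794443
  x_2 = 3.070000 - 17.794443×(3.070000 - 2.020000)/(17.794443 - (-0.797592))
       = 2.065045
Iteration 2:
  f(3.070000) = 17.794443
  f(2.065045) = -0.323894
  x_3 = 2.065045 - (-0.323894)×(2.065045 - 3.070000)/(-0.323894 - 17.794443)
       = 2.083010
Iteration 3:
  f(2.065045) = -0.323894
  f(2.083010) = -0.127986
  x_4 = 2.083010 - (-0.127986)×(2.083010 - 2.065045)/(-0.127986 - (-0.323894))
       = 2.094746
Iteration 4:
  f(2.083010) = -0.127986
  f(2.094746) = 0.002176
  x_5 = 2.094746 - 0.002176×(2.094746 - 2.083010)/(0.002176 - (-0.127986))
       = 2.094550
Iteration 5:
  f(2.094746) = 0.002176
  f(2.094550) = -0.000014
  x_6 = 2.094550 - (-0.000014)×(2.094550 - 2.094746)/(-0.000014 - 0.002176)
       = 2.094551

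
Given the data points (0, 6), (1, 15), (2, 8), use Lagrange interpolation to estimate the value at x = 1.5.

Lagrange interpolation formula:
P(x) = Σ yᵢ × Lᵢ(x)
where Lᵢ(x) = Π_{j≠i} (x - xⱼ)/(xᵢ - xⱼ)

L_0(1.5) = (1.5 - 1)/(0 - 1) × (1.5 - 2)/(0 - 2) = -0.125000
L_1(1.5) = (1.5 - 0)/(1 - 0) × (1.5 - 2)/(1 - 2) = 0.750000
L_2(1.5) = (1.5 - 0)/(2 - 0) × (1.5 - 1)/(2 - 1) = 0.375000

P(1.5) = 6×L_0(1.5) + 15×L_1(1.5) + 8×L_2(1.5)
P(1.5) = 13.500000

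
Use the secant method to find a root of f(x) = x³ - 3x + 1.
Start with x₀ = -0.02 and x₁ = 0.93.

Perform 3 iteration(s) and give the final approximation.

f(x) = x³ - 3x + 1
x₀ = -0.02, x₁ = 0.93

Secant formula: x_{n+1} = x_n - f(x_n)(x_n - x_{n-1})/(f(x_n) - f(x_{n-1}))

Iteration 1:
  f(-0.020000) = 1.059992
  f(0.930000) = -0.985643
  x_2 = 0.930000 - (-0.985643)×(0.930000 - (-0.020000))/(-0.985643 - 1.059992)
       = 0.472264
Iteration 2:
  f(0.930000) = -0.985643
  f(0.472264) = -0.311461
  x_3 = 0.472264 - (-0.311461)×(0.472264 - 0.930000)/(-0.311461 - (-0.985643))
       = 0.260797
Iteration 3:
  f(0.472264) = -0.311461
  f(0.260797) = 0.235347
  x_4 = 0.260797 - 0.235347×(0.260797 - 0.472264)/(0.235347 - (-0.311461))
       = 0.351813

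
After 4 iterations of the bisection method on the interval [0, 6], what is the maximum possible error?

Bisection error bound: |error| ≤ (b-a)/2^n
|error| ≤ (6 - 0)/2^4 = 6/2^4
|error| ≤ 0.3750000000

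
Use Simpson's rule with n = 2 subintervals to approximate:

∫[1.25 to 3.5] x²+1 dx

f(x) = x²+1
a = 1.25, b = 3.5, n = 2
h = (b - a)/n = 1.125000

Simpson's rule: (h/3)[f(x₀) + 4f(x₁) + 2f(x₂) + ... + f(xₙ)]

x_0 = 1.2500, f(x_0) = 2.562500, coefficient = 1
x_1 = 2.3750, f(x_1) = 6.640625, coefficient = 4
x_2 = 3.5000, f(x_2) = 13.250000, coefficient = 1

I ≈ (1.125000/3) × 42.375000 = 15.890625
Exact value: 15.890625
Error: 0.000000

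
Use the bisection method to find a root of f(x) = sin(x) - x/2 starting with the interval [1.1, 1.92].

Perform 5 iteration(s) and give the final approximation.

f(x) = sin(x) - x/2
Initial interval: [1.1, 1.92]

Iteration 1:
  c_1 = (1.100000 + 1.920000)/2 = 1.510000
  f(c_1) = f(1.510000) = 0.243152
  f(a) × f(c) ≥ 0, new interval: [1.510000, 1.920000]
Iteration 2:
  c_2 = (1.510000 + 1.920000)/2 = 1.715000
  f(c_2) = f(1.715000) = 0.132121
  f(a) × f(c) ≥ 0, new interval: [1.715000, 1.920000]
Iteration 3:
  c_3 = (1.715000 + 1.920000)/2 = 1.817500
  f(c_3) = f(1.817500) = 0.060973
  f(a) × f(c) ≥ 0, new interval: [1.817500, 1.920000]
Iteration 4:
  c_4 = (1.817500 + 1.920000)/2 = 1.868750
  f(c_4) = f(1.868750) = 0.021564
  f(a) × f(c) ≥ 0, new interval: [1.868750, 1.920000]
Iteration 5:
  c_5 = (1.868750 + 1.920000)/2 = 1.894375
  f(c_5) = f(1.894375) = 0.000916
  f(a) × f(c) ≥ 0, new interval: [1.894375, 1.920000]

After 5 iteration(s), the approximation is c_5 = 1.894375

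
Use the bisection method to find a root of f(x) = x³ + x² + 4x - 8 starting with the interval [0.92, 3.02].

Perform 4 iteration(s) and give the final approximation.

f(x) = x³ + x² + 4x - 8
Initial interval: [0.92, 3.02]

Iteration 1:
  c_1 = (0.920000 + 3.020000)/2 = 1.970000
  f(c_1) = f(1.970000) = 11.406273
  f(a) × f(c) < 0, new interval: [0.920000, 1.970000]
Iteration 2:
  c_2 = (0.920000 + 1.970000)/2 = 1.445000
  f(c_2) = f(1.445000) = 2.885221
  f(a) × f(c) < 0, new interval: [0.920000, 1.445000]
Iteration 3:
  c_3 = (0.920000 + 1.445000)/2 = 1.182500
  f(c_3) = f(1.182500) = -0.218197
  f(a) × f(c) ≥ 0, new interval: [1.182500, 1.445000]
Iteration 4:
  c_4 = (1.182500 + 1.445000)/2 = 1.313750
  f(c_4) = f(1.313750) = 1.248392
  f(a) × f(c) < 0, new interval: [1.182500, 1.313750]

After 4 iteration(s), the approximation is c_4 = 1.313750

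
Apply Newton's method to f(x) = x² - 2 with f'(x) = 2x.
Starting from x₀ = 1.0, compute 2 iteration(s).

f(x) = x² - 2
f'(x) = 2x
x₀ = 1.0

Newton-Raphson formula: x_{n+1} = x_n - f(x_n)/f'(x_n)

Iteration 1:
  f(1.000000) = -1.000000
  f'(1.000000) = 2.000000
  x_1 = 1.000000 - (-1.000000)/2.000000 = 1.500000
Iteration 2:
  f(1.500000) = 0.250000
  f'(1.500000) = 3.000000
  x_2 = 1.500000 - 0.250000/3.000000 = 1.416667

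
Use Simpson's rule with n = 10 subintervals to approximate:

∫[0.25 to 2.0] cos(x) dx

f(x) = cos(x)
a = 0.25, b = 2.0, n = 10
h = (b - a)/n = 0.175000

Simpson's rule: (h/3)[f(x₀) + 4f(x₁) + 2f(x₂) + ... + f(xₙ)]

x_0 = 0.2500, f(x_0) = 0.968912, coefficient = 1
x_1 = 0.4250, f(x_1) = 0.911039, coefficient = 4
x_2 = 0.6000, f(x_2) = 0.825336, coefficient = 2
x_3 = 0.7750, f(x_3) = 0.714421, coefficient = 4
x_4 = 0.9500, f(x_4) = 0.581683, coefficient = 2
x_5 = 1.1250, f(x_5) = 0.431177, coefficient = 4
x_6 = 1.3000, f(x_6) = 0.267499, coefficient = 2
x_7 = 1.4750, f(x_7) = 0.095650, coefficient = 4
x_8 = 1.6500, f(x_8) = -0.079121, coefficient = 2
x_9 = 1.8250, f(x_9) = -0.251475, coefficient = 4
x_10 = 2.0000, f(x_10) = -0.416147, coefficient = 1

I ≈ (0.175000/3) × 11.346804 = 0.661897
Exact value: 0.661893
Error: 0.000003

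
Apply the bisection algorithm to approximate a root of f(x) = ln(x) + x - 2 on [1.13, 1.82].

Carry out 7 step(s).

f(x) = ln(x) + x - 2
Initial interval: [1.13, 1.82]

Iteration 1:
  c_1 = (1.130000 + 1.820000)/2 = 1.475000
  f(c_1) = f(1.475000) = -0.136342
  f(a) × f(c) ≥ 0, new interval: [1.475000, 1.820000]
Iteration 2:
  c_2 = (1.475000 + 1.820000)/2 = 1.647500
  f(c_2) = f(1.647500) = 0.146759
  f(a) × f(c) < 0, new interval: [1.475000, 1.647500]
Iteration 3:
  c_3 = (1.475000 + 1.647500)/2 = 1.561250
  f(c_3) = f(1.561250) = 0.006737
  f(a) × f(c) < 0, new interval: [1.475000, 1.561250]
Iteration 4:
  c_4 = (1.475000 + 1.561250)/2 = 1.518125
  f(c_4) = f(1.518125) = -0.064399
  f(a) × f(c) ≥ 0, new interval: [1.518125, 1.561250]
Iteration 5:
  c_5 = (1.518125 + 1.561250)/2 = 1.539687
  f(c_5) = f(1.539687) = -0.028733
  f(a) × f(c) ≥ 0, new interval: [1.539687, 1.561250]
Iteration 6:
  c_6 = (1.539687 + 1.561250)/2 = 1.550469
  f(c_6) = f(1.550469) = -0.010974
  f(a) × f(c) ≥ 0, new interval: [1.550469, 1.561250]
Iteration 7:
  c_7 = (1.550469 + 1.561250)/2 = 1.555859
  f(c_7) = f(1.555859) = -0.002113
  f(a) × f(c) ≥ 0, new interval: [1.555859, 1.561250]

After 7 iteration(s), the approximation is c_7 = 1.555859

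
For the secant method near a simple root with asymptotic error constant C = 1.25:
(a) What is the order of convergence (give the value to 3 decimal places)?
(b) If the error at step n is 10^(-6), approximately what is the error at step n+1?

(a) Secant method has superlinear convergence with order φ = (1+√5)/2 ≈ 1.618.
    This means |e_{n+1}| ≈ C|e_n|^1.618.

(b) With |e_n| = 10^(-6) and C = 1.25:
    |e_{n+1}| ≈ 1.25 × (10^(-6))^1.618 = 1.25 × 10^(-9.71)

(a) ≈ 1.618 (golden ratio); (b) |e_{n+1}| ≈ 2.447e-10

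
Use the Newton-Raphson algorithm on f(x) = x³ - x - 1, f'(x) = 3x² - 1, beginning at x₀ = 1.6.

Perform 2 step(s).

f(x) = x³ - x - 1
f'(x) = 3x² - 1
x₀ = 1.6

Newton-Raphson formula: x_{n+1} = x_n - f(x_n)/f'(x_n)

Iteration 1:
  f(1.600000) = 1.496000
  f'(1.600000) = 6.680000
  x_1 = 1.600000 - 1.496000/6.680000 = 1.376048
Iteration 2:
  f(1.376048) = 0.229510
  f'(1.376048) = 4.680524
  x_2 = 1.376048 - 0.229510/4.680524 = 1.327013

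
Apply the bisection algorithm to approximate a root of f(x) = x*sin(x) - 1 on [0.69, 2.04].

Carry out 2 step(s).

f(x) = x*sin(x) - 1
Initial interval: [0.69, 2.04]

Iteration 1:
  c_1 = (0.690000 + 2.040000)/2 = 1.365000
  f(c_1) = f(1.365000) = 0.336197
  f(a) × f(c) < 0, new interval: [0.690000, 1.365000]
Iteration 2:
  c_2 = (0.690000 + 1.365000)/2 = 1.027500
  f(c_2) = f(1.027500) = -0.120450
  f(a) × f(c) ≥ 0, new interval: [1.027500, 1.365000]

After 2 iteration(s), the approximation is c_2 = 1.027500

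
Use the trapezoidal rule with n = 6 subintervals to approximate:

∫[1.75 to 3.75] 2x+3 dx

f(x) = 2x+3
a = 1.75, b = 3.75, n = 6
h = (b - a)/n = 0.333333

Trapezoidal rule: (h/2)[f(x₀) + 2f(x₁) + 2f(x₂) + ... + f(xₙ)]

x_0 = 1.7500, f(x_0) = 6.500000, coefficient = 1
x_1 = 2.0833, f(x_1) = 7.166667, coefficient = 2
x_2 = 2.4167, f(x_2) = 7.833333, coefficient = 2
x_3 = 2.7500, f(x_3) = 8.500000, coefficient = 2
x_4 = 3.0833, f(x_4) = 9.166667, coefficient = 2
x_5 = 3.4167, f(x_5) = 9.833333, coefficient = 2
x_6 = 3.7500, f(x_6) = 10.500000, coefficient = 1

I ≈ (0.333333/2) × 102.000000 = 17.000000
Exact value: 17.000000
Error: 0.000000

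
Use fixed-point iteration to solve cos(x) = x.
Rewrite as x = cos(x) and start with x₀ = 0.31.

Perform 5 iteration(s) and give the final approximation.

Equation: cos(x) = x
Fixed-point form: x = cos(x)
x₀ = 0.31

x_1 = g(0.310000) = 0.952334
x_2 = g(0.952334) = 0.579783
x_3 = g(0.579783) = 0.836581
x_4 = g(0.836581) = 0.670005
x_5 = g(0.670005) = 0.783819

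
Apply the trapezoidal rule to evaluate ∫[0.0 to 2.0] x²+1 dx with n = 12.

f(x) = x²+1
a = 0.0, b = 2.0, n = 12
h = (b - a)/n = 0.166667

Trapezoidal rule: (h/2)[f(x₀) + 2f(x₁) + 2f(x₂) + ... + f(xₙ)]

x_0 = 0.0000, f(x_0) = 1.000000, coefficient = 1
x_1 = 0.1667, f(x_1) = 1.027778, coefficient = 2
x_2 = 0.3333, f(x_2) = 1.111111, coefficient = 2
x_3 = 0.5000, f(x_3) = 1.250000, coefficient = 2
x_4 = 0.6667, f(x_4) = 1.444444, coefficient = 2
x_5 = 0.8333, f(x_5) = 1.694444, coefficient = 2
x_6 = 1.0000, f(x_6) = 2.000000, coefficient = 2
x_7 = 1.1667, f(x_7) = 2.361111, coefficient = 2
x_8 = 1.3333, f(x_8) = 2.777778, coefficient = 2
x_9 = 1.5000, f(x_9) = 3.250000, coefficient = 2
x_10 = 1.6667, f(x_10) = 3.777778, coefficient = 2
x_11 = 1.8333, f(x_11) = 4.361111, coefficient = 2
x_12 = 2.0000, f(x_12) = 5.000000, coefficient = 1

I ≈ (0.166667/2) × 56.111111 = 4.675926
Exact value: 4.666667
Error: 0.009259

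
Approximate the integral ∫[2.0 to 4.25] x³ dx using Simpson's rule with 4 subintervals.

f(x) = x³
a = 2.0, b = 4.25, n = 4
h = (b - a)/n = 0.562500

Simpson's rule: (h/3)[f(x₀) + 4f(x₁) + 2f(x₂) + ... + f(xₙ)]

x_0 = 2.0000, f(x_0) = 8.000000, coefficient = 1
x_1 = 2.5625, f(x_1) = 16.826416, coefficient = 4
x_2 = 3.1250, f(x_2) = 30.517578, coefficient = 2
x_3 = 3.6875, f(x_3) = 50.141357, coefficient = 4
x_4 = 4.2500, f(x_4) = 76.765625, coefficient = 1

I ≈ (0.562500/3) × 413.671875 = 77.563477
Exact value: 77.563477
Error: 0.000000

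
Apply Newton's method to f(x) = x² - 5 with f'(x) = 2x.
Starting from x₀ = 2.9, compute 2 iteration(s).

f(x) = x² - 5
f'(x) = 2x
x₀ = 2.9

Newton-Raphson formula: x_{n+1} = x_n - f(x_n)/f'(x_n)

Iteration 1:
  f(2.900000) = 3.410000
  f'(2.900000) = 5.800000
  x_1 = 2.900000 - 3.410000/5.800000 = 2.312069
Iteration 2:
  f(2.312069) = 0.345663
  f'(2.312069) = 4.624138
  x_2 = 2.312069 - 0.345663/4.624138 = 2.237317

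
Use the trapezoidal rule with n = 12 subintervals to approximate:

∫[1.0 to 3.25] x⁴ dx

f(x) = x⁴
a = 1.0, b = 3.25, n = 12
h = (b - a)/n = 0.187500

Trapezoidal rule: (h/2)[f(x₀) + 2f(x₁) + 2f(x₂) + ... + f(xₙ)]

x_0 = 1.0000, f(x_0) = 1.000000, coefficient = 1
x_1 = 1.1875, f(x_1) = 1.988541, coefficient = 2
x_2 = 1.3750, f(x_2) = 3.574463, coefficient = 2
x_3 = 1.5625, f(x_3) = 5.960464, coefficient = 2
x_4 = 1.7500, f(x_4) = 9.378906, coefficient = 2
x_5 = 1.9375, f(x_5) = 14.091812, coefficient = 2
x_6 = 2.1250, f(x_6) = 20.390869, coefficient = 2
x_7 = 2.3125, f(x_7) = 28.597427, coefficient = 2
x_8 = 2.5000, f(x_8) = 39.062500, coefficient = 2
x_9 = 2.6875, f(x_9) = 52.166763, coefficient = 2
x_10 = 2.8750, f(x_10) = 68.320557, coefficient = 2
x_11 = 3.0625, f(x_11) = 87.963882, coefficient = 2
x_12 = 3.2500, f(x_12) = 111.566406, coefficient = 1

I ≈ (0.187500/2) × 775.558777 = 72.708635
Exact value: 72.318164
Error: 0.390471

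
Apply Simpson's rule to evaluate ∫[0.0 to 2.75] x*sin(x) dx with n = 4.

f(x) = x*sin(x)
a = 0.0, b = 2.75, n = 4
h = (b - a)/n = 0.687500

Simpson's rule: (h/3)[f(x₀) + 4f(x₁) + 2f(x₂) + ... + f(xₙ)]

x_0 = 0.0000, f(x_0) = 0.000000, coefficient = 1
x_1 = 0.6875, f(x_1) = 0.436292, coefficient = 4
x_2 = 1.3750, f(x_2) = 1.348728, coefficient = 2
x_3 = 2.0625, f(x_3) = 1.818155, coefficient = 4
x_4 = 2.7500, f(x_4) = 1.049568, coefficient = 1

I ≈ (0.687500/3) × 12.764814 = 2.925270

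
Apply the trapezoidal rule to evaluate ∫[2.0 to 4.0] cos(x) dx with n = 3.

f(x) = cos(x)
a = 2.0, b = 4.0, n = 3
h = (b - a)/n = 0.666667

Trapezoidal rule: (h/2)[f(x₀) + 2f(x₁) + 2f(x₂) + ... + f(xₙ)]

x_0 = 2.0000, f(x_0) = -0.416147, coefficient = 1
x_1 = 2.6667, f(x_1) = -0.889327, coefficient = 2
x_2 = 3.3333, f(x_2) = -0.981674, coefficient = 2
x_3 = 4.0000, f(x_3) = -0.653644, coefficient = 1

I ≈ (0.666667/2) × -4.811792 = -1.603931
Exact value: -1.666100
Error: 0.062169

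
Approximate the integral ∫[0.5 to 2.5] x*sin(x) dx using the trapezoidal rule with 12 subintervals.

f(x) = x*sin(x)
a = 0.5, b = 2.5, n = 12
h = (b - a)/n = 0.166667

Trapezoidal rule: (h/2)[f(x₀) + 2f(x₁) + 2f(x₂) + ... + f(xₙ)]

x_0 = 0.5000, f(x_0) = 0.239713, coefficient = 1
x_1 = 0.6667, f(x_1) = 0.412247, coefficient = 2
x_2 = 0.8333, f(x_2) = 0.616814, coefficient = 2
x_3 = 1.0000, f(x_3) = 0.841471, coefficient = 2
x_4 = 1.1667, f(x_4) = 1.072686, coefficient = 2
x_5 = 1.3333, f(x_5) = 1.295917, coefficient = 2
x_6 = 1.5000, f(x_6) = 1.496242, coefficient = 2
x_7 = 1.6667, f(x_7) = 1.659013, coefficient = 2
x_8 = 1.8333, f(x_8) = 1.770514, coefficient = 2
x_9 = 2.0000, f(x_9) = 1.818595, coefficient = 2
x_10 = 2.1667, f(x_10) = 1.793264, coefficient = 2
x_11 = 2.3333, f(x_11) = 1.687200, coefficient = 2
x_12 = 2.5000, f(x_12) = 1.496180, coefficient = 1

I ≈ (0.166667/2) × 30.663820 = 2.555318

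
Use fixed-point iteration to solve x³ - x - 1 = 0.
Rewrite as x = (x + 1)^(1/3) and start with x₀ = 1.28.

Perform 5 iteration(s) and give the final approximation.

Equation: x³ - x - 1 = 0
Fixed-point form: x = (x + 1)^(1/3)
x₀ = 1.28

x_1 = g(1.280000) = 1.316169
x_2 = g(1.316169) = 1.323092
x_3 = g(1.323092) = 1.324409
x_4 = g(1.324409) = 1.324659
x_5 = g(1.324659) = 1.324707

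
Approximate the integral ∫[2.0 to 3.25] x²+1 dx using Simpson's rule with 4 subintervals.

f(x) = x²+1
a = 2.0, b = 3.25, n = 4
h = (b - a)/n = 0.312500

Simpson's rule: (h/3)[f(x₀) + 4f(x₁) + 2f(x₂) + ... + f(xₙ)]

x_0 = 2.0000, f(x_0) = 5.000000, coefficient = 1
x_1 = 2.3125, f(x_1) = 6.347656, coefficient = 4
x_2 = 2.6250, f(x_2) = 7.890625, coefficient = 2
x_3 = 2.9375, f(x_3) = 9.628906, coefficient = 4
x_4 = 3.2500, f(x_4) = 11.562500, coefficient = 1

I ≈ (0.312500/3) × 96.250000 = 10.026042
Exact value: 10.026042
Error: 0.000000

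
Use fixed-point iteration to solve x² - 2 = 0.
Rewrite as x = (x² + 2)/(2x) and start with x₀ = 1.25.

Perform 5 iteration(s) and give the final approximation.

Equation: x² - 2 = 0
Fixed-point form: x = (x² + 2)/(2x)
x₀ = 1.25

x_1 = g(1.250000) = 1.425000
x_2 = g(1.425000) = 1.414254
x_3 = g(1.414254) = 1.414214
x_4 = g(1.414214) = 1.414214
x_5 = g(1.414214) = 1.414214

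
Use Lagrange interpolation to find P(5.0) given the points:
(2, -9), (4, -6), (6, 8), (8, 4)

Lagrange interpolation formula:
P(x) = Σ yᵢ × Lᵢ(x)
where Lᵢ(x) = Π_{j≠i} (x - xⱼ)/(xᵢ - xⱼ)

L_0(5.0) = (5.0 - 4)/(2 - 4) × (5.0 - 6)/(2 - 6) × (5.0 - 8)/(2 - 8) = -0.062500
L_1(5.0) = (5.0 - 2)/(4 - 2) × (5.0 - 6)/(4 - 6) × (5.0 - 8)/(4 - 8) = 0.562500
L_2(5.0) = (5.0 - 2)/(6 - 2) × (5.0 - 4)/(6 - 4) × (5.0 - 8)/(6 - 8) = 0.562500
L_3(5.0) = (5.0 - 2)/(8 - 2) × (5.0 - 4)/(8 - 4) × (5.0 - 6)/(8 - 6) = -0.062500

P(5.0) = (-9)×L_0(5.0) + (-6)×L_1(5.0) + 8×L_2(5.0) + 4×L_3(5.0)
P(5.0) = 1.437500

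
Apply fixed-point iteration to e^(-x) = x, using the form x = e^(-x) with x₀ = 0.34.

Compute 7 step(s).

Equation: e^(-x) = x
Fixed-point form: x = e^(-x)
x₀ = 0.34

x_1 = g(0.340000) = 0.711770
x_2 = g(0.711770) = 0.490775
x_3 = g(0.490775) = 0.612152
x_4 = g(0.612152) = 0.542183
x_5 = g(0.542183) = 0.581478
x_6 = g(0.581478) = 0.559072
x_7 = g(0.559072) = 0.571740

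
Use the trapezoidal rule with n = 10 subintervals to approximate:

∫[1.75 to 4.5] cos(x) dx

f(x) = cos(x)
a = 1.75, b = 4.5, n = 10
h = (b - a)/n = 0.275000

Trapezoidal rule: (h/2)[f(x₀) + 2f(x₁) + 2f(x₂) + ... + f(xₙ)]

x_0 = 1.7500, f(x_0) = -0.178246, coefficient = 1
x_1 = 2.0250, f(x_1) = -0.438747, coefficient = 2
x_2 = 2.3000, f(x_2) = -0.666276, coefficient = 2
x_3 = 2.5750, f(x_3) = -0.843735, coefficient = 2
x_4 = 2.8500, f(x_4) = -0.957787, coefficient = 2
x_5 = 3.1250, f(x_5) = -0.999862, coefficient = 2
x_6 = 3.4000, f(x_6) = -0.966798, coefficient = 2
x_7 = 3.6750, f(x_7) = -0.861080, coefficient = 2
x_8 = 3.9500, f(x_8) = -0.690651, coefficient = 2
x_9 = 4.2250, f(x_9) = -0.468320, coefficient = 2
x_10 = 4.5000, f(x_10) = -0.210796, coefficient = 1

I ≈ (0.275000/2) × -14.175555 = -1.949139
Exact value: -1.961516
Error: 0.012377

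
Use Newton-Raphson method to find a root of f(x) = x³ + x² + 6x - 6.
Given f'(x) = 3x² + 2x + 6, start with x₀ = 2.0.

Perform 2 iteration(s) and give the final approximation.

f(x) = x³ + x² + 6x - 6
f'(x) = 3x² + 2x + 6
x₀ = 2.0

Newton-Raphson formula: x_{n+1} = x_n - f(x_n)/f'(x_n)

Iteration 1:
  f(2.000000) = 18.000000
  f'(2.000000) = 22.000000
  x_1 = 2.000000 - 18.000000/22.000000 = 1.181818
Iteration 2:
  f(1.181818) = 4.138242
  f'(1.181818) = 12.553719
  x_2 = 1.181818 - 4.138242/12.553719 = 0.852175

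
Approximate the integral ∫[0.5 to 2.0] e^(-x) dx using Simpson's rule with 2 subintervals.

f(x) = e^(-x)
a = 0.5, b = 2.0, n = 2
h = (b - a)/n = 0.750000

Simpson's rule: (h/3)[f(x₀) + 4f(x₁) + 2f(x₂) + ... + f(xₙ)]

x_0 = 0.5000, f(x_0) = 0.606531, coefficient = 1
x_1 = 1.2500, f(x_1) = 0.286505, coefficient = 4
x_2 = 2.0000, f(x_2) = 0.135335, coefficient = 1

I ≈ (0.750000/3) × 1.887885 = 0.471971
Exact value: 0.471195
Error: 0.000776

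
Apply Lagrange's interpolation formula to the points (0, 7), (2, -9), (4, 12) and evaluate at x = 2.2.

Lagrange interpolation formula:
P(x) = Σ yᵢ × Lᵢ(x)
where Lᵢ(x) = Π_{j≠i} (x - xⱼ)/(xᵢ - xⱼ)

L_0(2.2) = (2.2 - 2)/(0 - 2) × (2.2 - 4)/(0 - 4) = -0.045000
L_1(2.2) = (2.2 - 0)/(2 - 0) × (2.2 - 4)/(2 - 4) = 0.990000
L_2(2.2) = (2.2 - 0)/(4 - 0) × (2.2 - 2)/(4 - 2) = 0.055000

P(2.2) = 7×L_0(2.2) + (-9)×L_1(2.2) + 12×L_2(2.2)
P(2.2) = -8.565000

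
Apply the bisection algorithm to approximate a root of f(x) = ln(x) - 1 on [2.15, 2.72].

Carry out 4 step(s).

f(x) = ln(x) - 1
Initial interval: [2.15, 2.72]

Iteration 1:
  c_1 = (2.150000 + 2.720000)/2 = 2.435000
  f(c_1) = f(2.435000) = -0.110053
  f(a) × f(c) ≥ 0, new interval: [2.435000, 2.720000]
Iteration 2:
  c_2 = (2.435000 + 2.720000)/2 = 2.577500
  f(c_2) = f(2.577500) = -0.053180
  f(a) × f(c) ≥ 0, new interval: [2.577500, 2.720000]
Iteration 3:
  c_3 = (2.577500 + 2.720000)/2 = 2.648750
  f(c_3) = f(2.648750) = -0.025912
  f(a) × f(c) ≥ 0, new interval: [2.648750, 2.720000]
Iteration 4:
  c_4 = (2.648750 + 2.720000)/2 = 2.684375
  f(c_4) = f(2.684375) = -0.012552
  f(a) × f(c) ≥ 0, new interval: [2.684375, 2.720000]

After 4 iteration(s), the approximation is c_4 = 2.684375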